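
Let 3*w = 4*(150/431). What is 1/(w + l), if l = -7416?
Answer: -431/3196096 ≈ -0.00013485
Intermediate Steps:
w = 200/431 (w = (4*(150/431))/3 = (⅓)*(600/431) = 200/431 ≈ 0.46404)
1/(w + l) = 1/(200/431 - 7416) = 1/(-3196096/431) = -431/3196096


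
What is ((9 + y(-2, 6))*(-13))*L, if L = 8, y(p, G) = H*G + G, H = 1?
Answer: -2184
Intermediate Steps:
y(p, G) = 2*G (y(p, G) = 1*G + G = G + G = 2*G)
((9 + y(-2, 6))*(-13))*L = ((9 + 2*6)*(-13))*8 = ((9 + 12)*(-13))*8 = (21*(-13))*8 = -273*8 = -2184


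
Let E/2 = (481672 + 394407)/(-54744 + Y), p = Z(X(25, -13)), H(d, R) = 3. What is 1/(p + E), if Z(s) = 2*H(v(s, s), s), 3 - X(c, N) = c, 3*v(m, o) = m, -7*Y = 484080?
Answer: -433644/3530689 ≈ -0.12282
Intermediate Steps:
Y = -484080/7 (Y = -⅐*484080 = -484080/7 ≈ -69154.)
v(m, o) = m/3
X(c, N) = 3 - c
Z(s) = 6 (Z(s) = 2*3 = 6)
p = 6
E = -6132553/433644 (E = 2*((481672 + 394407)/(-54744 - 484080/7)) = 2*(876079/(-867288/7)) = 2*(876079*(-7/867288)) = 2*(-6132553/867288) = -6132553/433644 ≈ -14.142)
1/(p + E) = 1/(6 - 6132553/433644) = 1/(-3530689/433644) = -433644/3530689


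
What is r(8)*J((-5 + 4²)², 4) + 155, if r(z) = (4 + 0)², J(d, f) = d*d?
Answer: 234411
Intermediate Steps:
J(d, f) = d²
r(z) = 16 (r(z) = 4² = 16)
r(8)*J((-5 + 4²)², 4) + 155 = 16*((-5 + 4²)²)² + 155 = 16*((-5 + 16)²)² + 155 = 16*(11²)² + 155 = 16*121² + 155 = 16*14641 + 155 = 234256 + 155 = 234411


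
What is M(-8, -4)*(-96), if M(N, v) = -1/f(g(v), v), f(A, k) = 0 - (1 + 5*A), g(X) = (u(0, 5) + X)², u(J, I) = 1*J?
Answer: -32/27 ≈ -1.1852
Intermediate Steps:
u(J, I) = J
g(X) = X² (g(X) = (0 + X)² = X²)
f(A, k) = -1 - 5*A (f(A, k) = 0 + (-1 - 5*A) = -1 - 5*A)
M(N, v) = -1/(-1 - 5*v²)
M(-8, -4)*(-96) = -96/(1 + 5*(-4)²) = -96/(1 + 5*16) = -96/(1 + 80) = -96/81 = (1/81)*(-96) = -32/27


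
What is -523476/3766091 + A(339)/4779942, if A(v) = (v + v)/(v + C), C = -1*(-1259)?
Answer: -666414824363453/4794451846943626 ≈ -0.13900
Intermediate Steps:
C = 1259
A(v) = 2*v/(1259 + v) (A(v) = (v + v)/(v + 1259) = (2*v)/(1259 + v) = 2*v/(1259 + v))
-523476/3766091 + A(339)/4779942 = -523476/3766091 + (2*339/(1259 + 339))/4779942 = -523476*1/3766091 + (2*339/1598)*(1/4779942) = -523476/3766091 + (2*339*(1/1598))*(1/4779942) = -523476/3766091 + (339/799)*(1/4779942) = -523476/3766091 + 113/1273057886 = -666414824363453/4794451846943626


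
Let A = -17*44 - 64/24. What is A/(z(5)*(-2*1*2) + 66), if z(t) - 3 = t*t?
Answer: 1126/69 ≈ 16.319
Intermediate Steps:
z(t) = 3 + t² (z(t) = 3 + t*t = 3 + t²)
A = -2252/3 (A = -748 - 64*1/24 = -748 - 8/3 = -2252/3 ≈ -750.67)
A/(z(5)*(-2*1*2) + 66) = -2252/(3*((3 + 5²)*(-2*1*2) + 66)) = -2252/(3*((3 + 25)*(-2*2) + 66)) = -2252/(3*(28*(-4) + 66)) = -2252/(3*(-112 + 66)) = -2252/3/(-46) = -2252/3*(-1/46) = 1126/69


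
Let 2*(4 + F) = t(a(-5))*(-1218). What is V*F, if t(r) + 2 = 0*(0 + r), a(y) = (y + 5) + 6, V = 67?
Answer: 81338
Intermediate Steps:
a(y) = 11 + y (a(y) = (5 + y) + 6 = 11 + y)
t(r) = -2 (t(r) = -2 + 0*(0 + r) = -2 + 0*r = -2 + 0 = -2)
F = 1214 (F = -4 + (-2*(-1218))/2 = -4 + (1/2)*2436 = -4 + 1218 = 1214)
V*F = 67*1214 = 81338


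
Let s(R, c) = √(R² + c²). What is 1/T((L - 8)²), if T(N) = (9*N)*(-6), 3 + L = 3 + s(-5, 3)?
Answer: -49/24300 - 2*√34/6075 ≈ -0.0039361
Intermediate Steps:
L = √34 (L = -3 + (3 + √((-5)² + 3²)) = -3 + (3 + √(25 + 9)) = -3 + (3 + √34) = √34 ≈ 5.8309)
T(N) = -54*N
1/T((L - 8)²) = 1/(-54*(√34 - 8)²) = 1/(-54*(-8 + √34)²) = -1/(54*(-8 + √34)²)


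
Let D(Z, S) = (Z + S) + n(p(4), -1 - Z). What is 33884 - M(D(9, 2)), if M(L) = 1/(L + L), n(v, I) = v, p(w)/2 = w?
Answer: 1287591/38 ≈ 33884.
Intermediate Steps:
p(w) = 2*w
D(Z, S) = 8 + S + Z (D(Z, S) = (Z + S) + 2*4 = (S + Z) + 8 = 8 + S + Z)
M(L) = 1/(2*L)
33884 - M(D(9, 2)) = 33884 - 1/(2*(8 + 2 + 9)) = 33884 - 1/(2*19) = 33884 - 1*1/38 = 33884 - 1/38 = 1287591/38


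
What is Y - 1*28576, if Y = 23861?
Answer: -4715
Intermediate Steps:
Y - 1*28576 = 23861 - 1*28576 = 23861 - 28576 = -4715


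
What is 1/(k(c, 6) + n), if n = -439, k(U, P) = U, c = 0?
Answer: -1/439 ≈ -0.0022779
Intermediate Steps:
1/(k(c, 6) + n) = 1/(0 - 439) = 1/(-439) = -1/439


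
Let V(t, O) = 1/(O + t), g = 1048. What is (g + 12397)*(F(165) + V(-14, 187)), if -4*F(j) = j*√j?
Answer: 13445/173 - 2218425*√165/4 ≈ -7.1240e+6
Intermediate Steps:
F(j) = -j^(3/2)/4 (F(j) = -j*√j/4 = -j^(3/2)/4)
(g + 12397)*(F(165) + V(-14, 187)) = (1048 + 12397)*(-165*√165/4 + 1/(187 - 14)) = 13445*(-165*√165/4 + 1/173) = 13445*(1/173 - 165*√165/4) = 13445/173 - 2218425*√165/4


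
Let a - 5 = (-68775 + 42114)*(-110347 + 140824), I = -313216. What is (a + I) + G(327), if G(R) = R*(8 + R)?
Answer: -812750963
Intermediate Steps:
a = -812547292 (a = 5 + (-68775 + 42114)*(-110347 + 140824) = 5 - 26661*30477 = 5 - 812547297 = -812547292)
(a + I) + G(327) = (-812547292 - 313216) + 327*(8 + 327) = -812860508 + 327*335 = -812860508 + 109545 = -812750963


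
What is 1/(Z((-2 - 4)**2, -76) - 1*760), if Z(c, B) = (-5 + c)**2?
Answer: 1/201 ≈ 0.0049751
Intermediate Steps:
1/(Z((-2 - 4)**2, -76) - 1*760) = 1/((-5 + (-2 - 4)**2)**2 - 1*760) = 1/((-5 + (-6)**2)**2 - 760) = 1/((-5 + 36)**2 - 760) = 1/(31**2 - 760) = 1/(961 - 760) = 1/201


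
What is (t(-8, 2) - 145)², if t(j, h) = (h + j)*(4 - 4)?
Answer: 21025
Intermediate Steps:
t(j, h) = 0 (t(j, h) = (h + j)*0 = 0)
(t(-8, 2) - 145)² = (0 - 145)² = (-145)² = 21025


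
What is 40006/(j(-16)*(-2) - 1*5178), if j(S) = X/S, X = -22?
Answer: -160024/20723 ≈ -7.7220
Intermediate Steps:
j(S) = -22/S
40006/(j(-16)*(-2) - 1*5178) = 40006/(-22/(-16)*(-2) - 1*5178) = 40006/(-22*(-1/16)*(-2) - 5178) = 40006/((11/8)*(-2) - 5178) = 40006/(-11/4 - 5178) = 40006/(-20723/4) = 40006*(-4/20723) = -160024/20723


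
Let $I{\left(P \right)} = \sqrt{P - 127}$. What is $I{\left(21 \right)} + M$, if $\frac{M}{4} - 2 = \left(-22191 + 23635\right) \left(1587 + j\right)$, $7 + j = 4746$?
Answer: $36538984 + i \sqrt{106} \approx 3.6539 \cdot 10^{7} + 10.296 i$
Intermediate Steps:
$j = 4739$ ($j = -7 + 4746 = 4739$)
$M = 36538984$ ($M = 8 + 4 \left(-22191 + 23635\right) \left(1587 + 4739\right) = 8 + 4 \cdot 1444 \cdot 6326 = 8 + 4 \cdot 9134744 = 8 + 36538976 = 36538984$)
$I{\left(P \right)} = \sqrt{-127 + P}$
$I{\left(21 \right)} + M = \sqrt{-127 + 21} + 36538984 = \sqrt{-106} + 36538984 = i \sqrt{106} + 36538984 = 36538984 + i \sqrt{106}$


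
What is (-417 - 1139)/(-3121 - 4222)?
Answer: 1556/7343 ≈ 0.21190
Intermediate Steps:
(-417 - 1139)/(-3121 - 4222) = -1556/(-7343) = -1556*(-1/7343) = 1556/7343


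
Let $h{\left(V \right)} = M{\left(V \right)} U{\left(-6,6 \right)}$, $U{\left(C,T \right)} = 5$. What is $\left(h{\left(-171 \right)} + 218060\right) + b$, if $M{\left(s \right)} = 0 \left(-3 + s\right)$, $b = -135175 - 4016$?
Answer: $78869$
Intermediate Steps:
$b = -139191$
$M{\left(s \right)} = 0$
$h{\left(V \right)} = 0$ ($h{\left(V \right)} = 0 \cdot 5 = 0$)
$\left(h{\left(-171 \right)} + 218060\right) + b = \left(0 + 218060\right) - 139191 = 218060 - 139191 = 78869$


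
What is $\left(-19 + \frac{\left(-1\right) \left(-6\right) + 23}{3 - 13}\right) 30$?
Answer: $-657$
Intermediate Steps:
$\left(-19 + \frac{\left(-1\right) \left(-6\right) + 23}{3 - 13}\right) 30 = \left(-19 + \frac{6 + 23}{-10}\right) 30 = \left(-19 + 29 \left(- \frac{1}{10}\right)\right) 30 = \left(-19 - \frac{29}{10}\right) 30 = \left(- \frac{219}{10}\right) 30 = -657$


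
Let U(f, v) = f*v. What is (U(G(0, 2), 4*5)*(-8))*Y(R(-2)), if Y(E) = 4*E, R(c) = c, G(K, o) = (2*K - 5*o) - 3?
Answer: -16640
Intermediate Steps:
G(K, o) = -3 - 5*o + 2*K (G(K, o) = (-5*o + 2*K) - 3 = -3 - 5*o + 2*K)
(U(G(0, 2), 4*5)*(-8))*Y(R(-2)) = (((-3 - 5*2 + 2*0)*(4*5))*(-8))*(4*(-2)) = (((-3 - 10 + 0)*20)*(-8))*(-8) = (-13*20*(-8))*(-8) = -260*(-8)*(-8) = 2080*(-8) = -16640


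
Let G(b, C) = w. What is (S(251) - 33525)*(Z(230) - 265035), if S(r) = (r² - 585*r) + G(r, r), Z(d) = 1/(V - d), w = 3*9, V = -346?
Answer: 4477980502613/144 ≈ 3.1097e+10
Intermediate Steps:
w = 27
G(b, C) = 27
Z(d) = 1/(-346 - d)
S(r) = 27 + r² - 585*r (S(r) = (r² - 585*r) + 27 = 27 + r² - 585*r)
(S(251) - 33525)*(Z(230) - 265035) = ((27 + 251² - 585*251) - 33525)*(-1/(346 + 230) - 265035) = ((27 + 63001 - 146835) - 33525)*(-1/576 - 265035) = (-83807 - 33525)*(-1*1/576 - 265035) = -117332*(-1/576 - 265035) = -117332*(-152660161/576) = 4477980502613/144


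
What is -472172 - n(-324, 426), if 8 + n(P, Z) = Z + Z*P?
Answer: -334566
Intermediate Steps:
n(P, Z) = -8 + Z + P*Z (n(P, Z) = -8 + (Z + Z*P) = -8 + (Z + P*Z) = -8 + Z + P*Z)
-472172 - n(-324, 426) = -472172 - (-8 + 426 - 324*426) = -472172 - (-8 + 426 - 138024) = -472172 - 1*(-137606) = -472172 + 137606 = -334566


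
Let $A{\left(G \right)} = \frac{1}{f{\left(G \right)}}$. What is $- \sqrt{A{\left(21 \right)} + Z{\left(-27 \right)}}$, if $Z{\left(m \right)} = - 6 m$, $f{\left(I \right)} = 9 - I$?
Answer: $- \frac{\sqrt{5829}}{6} \approx -12.725$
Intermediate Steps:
$A{\left(G \right)} = \frac{1}{9 - G}$
$- \sqrt{A{\left(21 \right)} + Z{\left(-27 \right)}} = - \sqrt{- \frac{1}{-9 + 21} - -162} = - \sqrt{- \frac{1}{12} + 162} = - \sqrt{\frac{1943}{12}} = - \frac{\sqrt{5829}}{6}$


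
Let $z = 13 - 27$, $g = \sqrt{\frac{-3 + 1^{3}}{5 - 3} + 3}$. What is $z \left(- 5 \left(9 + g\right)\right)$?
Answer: $630 + 70 \sqrt{2} \approx 729.0$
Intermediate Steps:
$g = \sqrt{2}$ ($g = \sqrt{\frac{-3 + 1}{2} + 3} = \sqrt{\left(-2\right) \frac{1}{2} + 3} = \sqrt{-1 + 3} = \sqrt{2} \approx 1.4142$)
$z = -14$
$z \left(- 5 \left(9 + g\right)\right) = - 14 \left(- 5 \left(9 + \sqrt{2}\right)\right) = - 14 \left(-45 - 5 \sqrt{2}\right) = 630 + 70 \sqrt{2}$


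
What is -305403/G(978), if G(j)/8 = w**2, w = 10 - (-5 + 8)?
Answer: -43629/56 ≈ -779.09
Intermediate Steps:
w = 7 (w = 10 - 1*3 = 10 - 3 = 7)
G(j) = 392 (G(j) = 8*7**2 = 8*49 = 392)
-305403/G(978) = -305403/392 = -305403*1/392 = -43629/56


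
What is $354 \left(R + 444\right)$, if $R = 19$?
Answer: $163902$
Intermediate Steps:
$354 \left(R + 444\right) = 354 \left(19 + 444\right) = 354 \cdot 463 = 163902$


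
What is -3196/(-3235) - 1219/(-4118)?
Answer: 17104593/13321730 ≈ 1.2840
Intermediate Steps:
-3196/(-3235) - 1219/(-4118) = -3196*(-1/3235) - 1219*(-1/4118) = 3196/3235 + 1219/4118 = 17104593/13321730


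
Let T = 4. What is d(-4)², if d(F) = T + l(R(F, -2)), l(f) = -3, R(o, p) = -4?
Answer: 1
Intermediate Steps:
d(F) = 1 (d(F) = 4 - 3 = 1)
d(-4)² = 1² = 1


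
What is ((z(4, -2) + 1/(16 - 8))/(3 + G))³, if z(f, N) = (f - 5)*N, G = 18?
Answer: 4913/4741632 ≈ 0.0010361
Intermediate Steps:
z(f, N) = N*(-5 + f) (z(f, N) = (-5 + f)*N = N*(-5 + f))
((z(4, -2) + 1/(16 - 8))/(3 + G))³ = ((-2*(-5 + 4) + 1/(16 - 8))/(3 + 18))³ = ((-2*(-1) + 1/8)/21)³ = ((2 + ⅛)*(1/21))³ = ((17/8)*(1/21))³ = (17/168)³ = 4913/4741632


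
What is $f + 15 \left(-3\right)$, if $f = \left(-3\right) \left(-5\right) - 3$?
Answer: $-33$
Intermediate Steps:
$f = 12$ ($f = 15 - 3 = 12$)
$f + 15 \left(-3\right) = 12 + 15 \left(-3\right) = 12 - 45 = -33$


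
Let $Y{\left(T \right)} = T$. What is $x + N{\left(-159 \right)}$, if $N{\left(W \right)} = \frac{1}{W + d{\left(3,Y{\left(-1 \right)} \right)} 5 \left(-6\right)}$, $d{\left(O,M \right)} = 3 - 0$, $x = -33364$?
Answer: $- \frac{8307637}{249} \approx -33364.0$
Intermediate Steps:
$d{\left(O,M \right)} = 3$ ($d{\left(O,M \right)} = 3 + 0 = 3$)
$N{\left(W \right)} = \frac{1}{-90 + W}$ ($N{\left(W \right)} = \frac{1}{W + 3 \cdot 5 \left(-6\right)} = \frac{1}{W + 15 \left(-6\right)} = \frac{1}{W - 90} = \frac{1}{-90 + W}$)
$x + N{\left(-159 \right)} = -33364 + \frac{1}{-90 - 159} = -33364 + \frac{1}{-249} = -33364 - \frac{1}{249} = - \frac{8307637}{249}$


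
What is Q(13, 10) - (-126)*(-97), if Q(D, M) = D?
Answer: -12209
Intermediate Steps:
Q(13, 10) - (-126)*(-97) = 13 - (-126)*(-97) = 13 - 126*97 = 13 - 12222 = -12209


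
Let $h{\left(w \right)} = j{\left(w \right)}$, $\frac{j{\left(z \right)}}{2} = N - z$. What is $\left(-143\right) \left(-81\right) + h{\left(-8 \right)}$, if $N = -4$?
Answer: $11591$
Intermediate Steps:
$j{\left(z \right)} = -8 - 2 z$ ($j{\left(z \right)} = 2 \left(-4 - z\right) = -8 - 2 z$)
$h{\left(w \right)} = -8 - 2 w$
$\left(-143\right) \left(-81\right) + h{\left(-8 \right)} = \left(-143\right) \left(-81\right) - -8 = 11583 + \left(-8 + 16\right) = 11583 + 8 = 11591$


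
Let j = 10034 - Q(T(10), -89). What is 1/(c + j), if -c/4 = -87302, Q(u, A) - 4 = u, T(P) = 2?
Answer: 1/359236 ≈ 2.7837e-6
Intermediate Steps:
Q(u, A) = 4 + u
j = 10028 (j = 10034 - (4 + 2) = 10034 - 1*6 = 10034 - 6 = 10028)
c = 349208 (c = -4*(-87302) = 349208)
1/(c + j) = 1/(349208 + 10028) = 1/359236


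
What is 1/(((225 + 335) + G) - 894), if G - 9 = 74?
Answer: -1/251 ≈ -0.0039841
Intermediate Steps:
G = 83 (G = 9 + 74 = 83)
1/(((225 + 335) + G) - 894) = 1/(((225 + 335) + 83) - 894) = 1/((560 + 83) - 894) = 1/(643 - 894) = 1/(-251) = -1/251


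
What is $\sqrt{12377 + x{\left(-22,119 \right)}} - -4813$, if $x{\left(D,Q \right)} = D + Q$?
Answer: $4813 + 9 \sqrt{154} \approx 4924.7$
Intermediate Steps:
$\sqrt{12377 + x{\left(-22,119 \right)}} - -4813 = \sqrt{12377 + \left(-22 + 119\right)} - -4813 = \sqrt{12377 + 97} + 4813 = \sqrt{12474} + 4813 = 9 \sqrt{154} + 4813 = 4813 + 9 \sqrt{154}$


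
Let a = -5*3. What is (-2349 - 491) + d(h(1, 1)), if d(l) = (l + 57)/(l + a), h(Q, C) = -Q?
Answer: -5687/2 ≈ -2843.5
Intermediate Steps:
a = -15
d(l) = (57 + l)/(-15 + l) (d(l) = (l + 57)/(l - 15) = (57 + l)/(-15 + l))
(-2349 - 491) + d(h(1, 1)) = (-2349 - 491) + (57 - 1*1)/(-15 - 1*1) = -2840 + (57 - 1)/(-15 - 1) = -2840 + 56/(-16) = -2840 - 1/16*56 = -2840 - 7/2 = -5687/2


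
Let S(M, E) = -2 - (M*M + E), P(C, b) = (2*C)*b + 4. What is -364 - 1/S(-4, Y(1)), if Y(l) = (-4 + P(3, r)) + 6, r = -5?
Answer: -2185/6 ≈ -364.17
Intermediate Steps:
P(C, b) = 4 + 2*C*b (P(C, b) = 2*C*b + 4 = 4 + 2*C*b)
Y(l) = -24 (Y(l) = (-4 + (4 + 2*3*(-5))) + 6 = (-4 + (4 - 30)) + 6 = (-4 - 26) + 6 = -30 + 6 = -24)
S(M, E) = -2 - E - M² (S(M, E) = -2 - (M² + E) = -2 - (E + M²) = -2 + (-E - M²) = -2 - E - M²)
-364 - 1/S(-4, Y(1)) = -364 - 1/(-2 - 1*(-24) - 1*(-4)²) = -364 - 1/(-2 + 24 - 1*16) = -364 - 1/(-2 + 24 - 16) = -364 - 1/6 = -364 - 1*⅙ = -364 - ⅙ = -2185/6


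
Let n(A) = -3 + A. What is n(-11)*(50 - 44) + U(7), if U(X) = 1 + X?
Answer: -76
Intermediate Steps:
n(-11)*(50 - 44) + U(7) = (-3 - 11)*(50 - 44) + (1 + 7) = -14*6 + 8 = -84 + 8 = -76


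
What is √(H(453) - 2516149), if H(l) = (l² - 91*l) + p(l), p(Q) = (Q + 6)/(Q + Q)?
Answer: I*√214526628046/302 ≈ 1533.7*I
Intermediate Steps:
p(Q) = (6 + Q)/(2*Q) (p(Q) = (6 + Q)/((2*Q)) = (6 + Q)*(1/(2*Q)) = (6 + Q)/(2*Q))
H(l) = l² - 91*l + (6 + l)/(2*l) (H(l) = (l² - 91*l) + (6 + l)/(2*l) = l² - 91*l + (6 + l)/(2*l))
√(H(453) - 2516149) = √((½ + 453² - 91*453 + 3/453) - 2516149) = √((½ + 205209 - 41223 + 3*(1/453)) - 2516149) = √((½ + 205209 - 41223 + 1/151) - 2516149) = √(49523925/302 - 2516149) = √(-710353073/302) = I*√214526628046/302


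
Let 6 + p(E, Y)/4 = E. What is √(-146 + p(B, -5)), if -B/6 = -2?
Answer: I*√122 ≈ 11.045*I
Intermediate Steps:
B = 12 (B = -6*(-2) = 12)
p(E, Y) = -24 + 4*E
√(-146 + p(B, -5)) = √(-146 + (-24 + 4*12)) = √(-146 + (-24 + 48)) = √(-146 + 24) = √(-122) = I*√122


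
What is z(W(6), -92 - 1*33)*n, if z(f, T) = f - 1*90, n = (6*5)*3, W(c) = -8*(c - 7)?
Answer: -7380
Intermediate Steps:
W(c) = 56 - 8*c (W(c) = -8*(-7 + c) = 56 - 8*c)
n = 90 (n = 30*3 = 90)
z(f, T) = -90 + f (z(f, T) = f - 90 = -90 + f)
z(W(6), -92 - 1*33)*n = (-90 + (56 - 8*6))*90 = (-90 + (56 - 48))*90 = (-90 + 8)*90 = -82*90 = -7380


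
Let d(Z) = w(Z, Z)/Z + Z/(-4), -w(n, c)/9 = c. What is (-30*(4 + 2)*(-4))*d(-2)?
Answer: -6120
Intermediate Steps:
w(n, c) = -9*c
d(Z) = -9 - Z/4 (d(Z) = (-9*Z)/Z + Z/(-4) = -9 + Z*(-¼) = -9 - Z/4)
(-30*(4 + 2)*(-4))*d(-2) = (-30*(4 + 2)*(-4))*(-9 - ¼*(-2)) = (-180*(-4))*(-9 + ½) = -30*(-24)*(-17/2) = 720*(-17/2) = -6120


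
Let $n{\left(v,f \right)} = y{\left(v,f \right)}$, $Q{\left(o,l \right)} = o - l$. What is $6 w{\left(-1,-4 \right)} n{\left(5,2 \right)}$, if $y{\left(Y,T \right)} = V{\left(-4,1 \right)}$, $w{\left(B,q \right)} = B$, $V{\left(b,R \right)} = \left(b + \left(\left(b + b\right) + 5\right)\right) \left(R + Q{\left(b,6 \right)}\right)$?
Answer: $-378$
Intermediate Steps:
$V{\left(b,R \right)} = \left(5 + 3 b\right) \left(-6 + R + b\right)$ ($V{\left(b,R \right)} = \left(b + \left(\left(b + b\right) + 5\right)\right) \left(R + \left(b - 6\right)\right) = \left(b + \left(2 b + 5\right)\right) \left(R + \left(b - 6\right)\right) = \left(b + \left(5 + 2 b\right)\right) \left(R + \left(-6 + b\right)\right) = \left(5 + 3 b\right) \left(-6 + R + b\right)$)
$y{\left(Y,T \right)} = 63$ ($y{\left(Y,T \right)} = -30 - -52 + 3 \left(-4\right)^{2} + 5 \cdot 1 + 3 \cdot 1 \left(-4\right) = -30 + 52 + 3 \cdot 16 + 5 - 12 = -30 + 52 + 48 + 5 - 12 = 63$)
$n{\left(v,f \right)} = 63$
$6 w{\left(-1,-4 \right)} n{\left(5,2 \right)} = 6 \left(-1\right) 63 = \left(-6\right) 63 = -378$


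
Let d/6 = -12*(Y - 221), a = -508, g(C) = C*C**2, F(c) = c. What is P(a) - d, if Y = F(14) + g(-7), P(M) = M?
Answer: -40108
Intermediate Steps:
g(C) = C**3
Y = -329 (Y = 14 + (-7)**3 = 14 - 343 = -329)
d = 39600 (d = 6*(-12*(-329 - 221)) = 6*(-12*(-550)) = 6*6600 = 39600)
P(a) - d = -508 - 1*39600 = -508 - 39600 = -40108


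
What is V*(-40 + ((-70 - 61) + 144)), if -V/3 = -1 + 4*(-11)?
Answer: -3645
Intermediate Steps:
V = 135 (V = -3*(-1 + 4*(-11)) = -3*(-1 - 44) = -3*(-45) = 135)
V*(-40 + ((-70 - 61) + 144)) = 135*(-40 + ((-70 - 61) + 144)) = 135*(-40 + (-131 + 144)) = 135*(-40 + 13) = 135*(-27) = -3645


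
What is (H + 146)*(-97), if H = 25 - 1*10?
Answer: -15617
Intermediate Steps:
H = 15 (H = 25 - 10 = 15)
(H + 146)*(-97) = (15 + 146)*(-97) = 161*(-97) = -15617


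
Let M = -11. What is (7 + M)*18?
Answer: -72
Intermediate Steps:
(7 + M)*18 = (7 - 11)*18 = -4*18 = -72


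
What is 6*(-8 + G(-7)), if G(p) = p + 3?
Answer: -72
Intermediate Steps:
G(p) = 3 + p
6*(-8 + G(-7)) = 6*(-8 + (3 - 7)) = 6*(-8 - 4) = 6*(-12) = -72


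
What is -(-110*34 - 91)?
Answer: 3831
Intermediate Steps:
-(-110*34 - 91) = -(-3740 - 91) = -1*(-3831) = 3831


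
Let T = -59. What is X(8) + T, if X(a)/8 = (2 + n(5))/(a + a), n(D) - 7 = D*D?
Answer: -42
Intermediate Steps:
n(D) = 7 + D**2 (n(D) = 7 + D*D = 7 + D**2)
X(a) = 136/a (X(a) = 8*((2 + (7 + 5**2))/(a + a)) = 8*((2 + (7 + 25))/((2*a))) = 8*((2 + 32)*(1/(2*a))) = 8*(34*(1/(2*a))) = 8*(17/a) = 136/a)
X(8) + T = 136/8 - 59 = 136*(1/8) - 59 = 17 - 59 = -42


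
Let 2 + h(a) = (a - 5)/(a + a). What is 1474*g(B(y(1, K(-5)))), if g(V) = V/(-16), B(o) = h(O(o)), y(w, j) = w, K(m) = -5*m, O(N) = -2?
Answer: 737/32 ≈ 23.031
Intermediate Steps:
h(a) = -2 + (-5 + a)/(2*a) (h(a) = -2 + (a - 5)/(a + a) = -2 + (-5 + a)/((2*a)) = -2 + (-5 + a)*(1/(2*a)) = -2 + (-5 + a)/(2*a))
B(o) = -¼ (B(o) = (½)*(-5 - 3*(-2))/(-2) = (½)*(-½)*(-5 + 6) = (½)*(-½)*1 = -¼)
g(V) = -V/16 (g(V) = V*(-1/16) = -V/16)
1474*g(B(y(1, K(-5)))) = 1474*(-1/16*(-¼)) = 1474*(1/64) = 737/32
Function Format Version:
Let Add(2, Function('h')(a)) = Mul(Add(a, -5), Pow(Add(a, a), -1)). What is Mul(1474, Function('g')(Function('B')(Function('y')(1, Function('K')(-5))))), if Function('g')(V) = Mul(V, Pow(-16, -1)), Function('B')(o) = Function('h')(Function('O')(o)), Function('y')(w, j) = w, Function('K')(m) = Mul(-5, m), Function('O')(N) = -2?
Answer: Rational(737, 32) ≈ 23.031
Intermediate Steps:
Function('h')(a) = Add(-2, Mul(Rational(1, 2), Pow(a, -1), Add(-5, a))) (Function('h')(a) = Add(-2, Mul(Add(a, -5), Pow(Add(a, a), -1))) = Add(-2, Mul(Add(-5, a), Pow(Mul(2, a), -1))) = Add(-2, Mul(Add(-5, a), Mul(Rational(1, 2), Pow(a, -1)))) = Add(-2, Mul(Rational(1, 2), Pow(a, -1), Add(-5, a))))
Function('B')(o) = Rational(-1, 4) (Function('B')(o) = Mul(Rational(1, 2), Pow(-2, -1), Add(-5, Mul(-3, -2))) = Mul(Rational(1, 2), Rational(-1, 2), Add(-5, 6)) = Mul(Rational(1, 2), Rational(-1, 2), 1) = Rational(-1, 4))
Function('g')(V) = Mul(Rational(-1, 16), V) (Function('g')(V) = Mul(V, Rational(-1, 16)) = Mul(Rational(-1, 16), V))
Mul(1474, Function('g')(Function('B')(Function('y')(1, Function('K')(-5))))) = Mul(1474, Mul(Rational(-1, 16), Rational(-1, 4))) = Mul(1474, Rational(1, 64)) = Rational(737, 32)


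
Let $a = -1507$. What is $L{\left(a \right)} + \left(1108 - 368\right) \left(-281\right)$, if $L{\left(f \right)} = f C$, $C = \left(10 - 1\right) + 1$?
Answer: $-223010$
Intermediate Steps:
$C = 10$ ($C = 9 + 1 = 10$)
$L{\left(f \right)} = 10 f$ ($L{\left(f \right)} = f 10 = 10 f$)
$L{\left(a \right)} + \left(1108 - 368\right) \left(-281\right) = 10 \left(-1507\right) + \left(1108 - 368\right) \left(-281\right) = -15070 + 740 \left(-281\right) = -15070 - 207940 = -223010$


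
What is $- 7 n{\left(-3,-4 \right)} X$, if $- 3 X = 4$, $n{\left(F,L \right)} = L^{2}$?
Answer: $\frac{448}{3} \approx 149.33$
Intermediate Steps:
$X = - \frac{4}{3}$ ($X = \left(- \frac{1}{3}\right) 4 = - \frac{4}{3} \approx -1.3333$)
$- 7 n{\left(-3,-4 \right)} X = - 7 \left(-4\right)^{2} \left(- \frac{4}{3}\right) = \left(-7\right) 16 \left(- \frac{4}{3}\right) = \left(-112\right) \left(- \frac{4}{3}\right) = \frac{448}{3}$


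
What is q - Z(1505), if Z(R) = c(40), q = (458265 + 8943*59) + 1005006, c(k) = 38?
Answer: 1990870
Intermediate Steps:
q = 1990908 (q = (458265 + 527637) + 1005006 = 985902 + 1005006 = 1990908)
Z(R) = 38
q - Z(1505) = 1990908 - 1*38 = 1990908 - 38 = 1990870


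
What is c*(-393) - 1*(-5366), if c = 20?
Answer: -2494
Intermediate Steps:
c*(-393) - 1*(-5366) = 20*(-393) - 1*(-5366) = -7860 + 5366 = -2494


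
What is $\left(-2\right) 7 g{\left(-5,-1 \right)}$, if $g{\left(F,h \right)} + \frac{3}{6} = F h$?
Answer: $-63$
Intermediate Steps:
$g{\left(F,h \right)} = - \frac{1}{2} + F h$
$\left(-2\right) 7 g{\left(-5,-1 \right)} = \left(-2\right) 7 \left(- \frac{1}{2} - -5\right) = - 14 \left(- \frac{1}{2} + 5\right) = \left(-14\right) \frac{9}{2} = -63$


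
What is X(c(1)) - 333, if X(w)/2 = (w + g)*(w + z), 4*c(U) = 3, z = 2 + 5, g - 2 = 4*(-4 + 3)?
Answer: -2819/8 ≈ -352.38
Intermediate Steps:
g = -2 (g = 2 + 4*(-4 + 3) = 2 + 4*(-1) = 2 - 4 = -2)
z = 7
c(U) = ¾ (c(U) = (¼)*3 = ¾)
X(w) = 2*(-2 + w)*(7 + w) (X(w) = 2*((w - 2)*(w + 7)) = 2*((-2 + w)*(7 + w)) = 2*(-2 + w)*(7 + w))
X(c(1)) - 333 = (-28 + 2*(¾)² + 10*(¾)) - 333 = (-28 + 2*(9/16) + 15/2) - 333 = (-28 + 9/8 + 15/2) - 333 = -155/8 - 333 = -2819/8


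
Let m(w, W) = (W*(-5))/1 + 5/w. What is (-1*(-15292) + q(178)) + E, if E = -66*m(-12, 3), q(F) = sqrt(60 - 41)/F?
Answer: 32619/2 + sqrt(19)/178 ≈ 16310.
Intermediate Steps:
q(F) = sqrt(19)/F
m(w, W) = -5*W + 5/w (m(w, W) = -5*W*1 + 5/w = -5*W + 5/w)
E = 2035/2 (E = -66*(-5*3 + 5/(-12)) = -66*(-15 + 5*(-1/12)) = -66*(-15 - 5/12) = -66*(-185/12) = 2035/2 ≈ 1017.5)
(-1*(-15292) + q(178)) + E = (-1*(-15292) + sqrt(19)/178) + 2035/2 = (15292 + sqrt(19)*(1/178)) + 2035/2 = (15292 + sqrt(19)/178) + 2035/2 = 32619/2 + sqrt(19)/178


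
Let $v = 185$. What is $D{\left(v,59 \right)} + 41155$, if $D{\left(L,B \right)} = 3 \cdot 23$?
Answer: $41224$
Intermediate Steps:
$D{\left(L,B \right)} = 69$
$D{\left(v,59 \right)} + 41155 = 69 + 41155 = 41224$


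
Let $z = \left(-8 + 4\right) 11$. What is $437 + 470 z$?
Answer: $-20243$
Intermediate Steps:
$z = -44$ ($z = \left(-4\right) 11 = -44$)
$437 + 470 z = 437 + 470 \left(-44\right) = 437 - 20680 = -20243$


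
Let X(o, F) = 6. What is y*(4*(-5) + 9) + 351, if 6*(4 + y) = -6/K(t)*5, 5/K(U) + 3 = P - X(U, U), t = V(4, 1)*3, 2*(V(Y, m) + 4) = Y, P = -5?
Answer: 241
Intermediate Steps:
V(Y, m) = -4 + Y/2
t = -6 (t = (-4 + (½)*4)*3 = (-4 + 2)*3 = -2*3 = -6)
K(U) = -5/14 (K(U) = 5/(-3 + (-5 - 1*6)) = 5/(-3 + (-5 - 6)) = 5/(-3 - 11) = 5/(-14) = 5*(-1/14) = -5/14)
y = 10 (y = -4 + (-6/(-5/14)*5)/6 = -4 + (-6*(-14/5)*5)/6 = -4 + ((84/5)*5)/6 = -4 + (⅙)*84 = -4 + 14 = 10)
y*(4*(-5) + 9) + 351 = 10*(4*(-5) + 9) + 351 = 10*(-20 + 9) + 351 = 10*(-11) + 351 = -110 + 351 = 241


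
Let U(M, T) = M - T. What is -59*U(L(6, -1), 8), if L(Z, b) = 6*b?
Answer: 826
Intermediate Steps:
-59*U(L(6, -1), 8) = -59*(6*(-1) - 1*8) = -59*(-6 - 8) = -59*(-14) = 826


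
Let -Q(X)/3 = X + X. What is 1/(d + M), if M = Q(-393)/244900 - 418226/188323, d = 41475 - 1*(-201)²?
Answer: 23060151350/24715612809017 ≈ 0.00093302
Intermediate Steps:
Q(X) = -6*X (Q(X) = -3*(X + X) = -6*X)
d = 1074 (d = 41475 - 1*40401 = 41475 - 40401 = 1074)
M = -50989740883/23060151350 (M = -6*(-393)/244900 - 418226/188323 = 2358*(1/244900) - 418226*1/188323 = 1179/122450 - 418226/188323 = -50989740883/23060151350 ≈ -2.2112)
1/(d + M) = 1/(1074 - 50989740883/23060151350) = 1/(24715612809017/23060151350) = 23060151350/24715612809017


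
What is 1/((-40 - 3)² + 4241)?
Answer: 1/6090 ≈ 0.00016420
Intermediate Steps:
1/((-40 - 3)² + 4241) = 1/((-43)² + 4241) = 1/(1849 + 4241) = 1/6090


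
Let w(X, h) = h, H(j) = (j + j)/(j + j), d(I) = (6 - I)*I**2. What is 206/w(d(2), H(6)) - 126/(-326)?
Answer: 33641/163 ≈ 206.39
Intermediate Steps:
d(I) = I**2*(6 - I)
H(j) = 1 (H(j) = (2*j)/((2*j)) = (2*j)*(1/(2*j)) = 1)
206/w(d(2), H(6)) - 126/(-326) = 206/1 - 126/(-326) = 206*1 - 126*(-1/326) = 206 + 63/163 = 33641/163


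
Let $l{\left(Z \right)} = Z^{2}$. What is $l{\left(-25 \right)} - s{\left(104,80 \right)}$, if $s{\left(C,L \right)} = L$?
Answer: $545$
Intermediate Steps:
$l{\left(-25 \right)} - s{\left(104,80 \right)} = \left(-25\right)^{2} - 80 = 625 - 80 = 545$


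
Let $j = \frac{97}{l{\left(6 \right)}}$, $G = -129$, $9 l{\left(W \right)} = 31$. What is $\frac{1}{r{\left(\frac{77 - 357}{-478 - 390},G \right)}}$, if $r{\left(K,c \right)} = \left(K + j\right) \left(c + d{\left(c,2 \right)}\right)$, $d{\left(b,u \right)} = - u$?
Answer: $- \frac{31}{115673} \approx -0.000268$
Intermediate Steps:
$l{\left(W \right)} = \frac{31}{9}$ ($l{\left(W \right)} = \frac{1}{9} \cdot 31 = \frac{31}{9}$)
$j = \frac{873}{31}$ ($j = \frac{97}{\frac{31}{9}} = 97 \cdot \frac{9}{31} = \frac{873}{31} \approx 28.161$)
$r{\left(K,c \right)} = \left(-2 + c\right) \left(\frac{873}{31} + K\right)$ ($r{\left(K,c \right)} = \left(K + \frac{873}{31}\right) \left(c - 2\right) = \left(\frac{873}{31} + K\right) \left(c - 2\right) = \left(\frac{873}{31} + K\right) \left(-2 + c\right) = \left(-2 + c\right) \left(\frac{873}{31} + K\right)$)
$\frac{1}{r{\left(\frac{77 - 357}{-478 - 390},G \right)}} = \frac{1}{- \frac{1746}{31} - 2 \frac{77 - 357}{-478 - 390} + \frac{873}{31} \left(-129\right) + \frac{77 - 357}{-478 - 390} \left(-129\right)} = \frac{1}{- \frac{1746}{31} - 2 \left(- \frac{280}{-868}\right) - \frac{112617}{31} + - \frac{280}{-868} \left(-129\right)} = \frac{1}{- \frac{1746}{31} - 2 \left(\left(-280\right) \left(- \frac{1}{868}\right)\right) - \frac{112617}{31} + \left(-280\right) \left(- \frac{1}{868}\right) \left(-129\right)} = \frac{1}{- \frac{1746}{31} - \frac{20}{31} - \frac{112617}{31} + \frac{10}{31} \left(-129\right)} = \frac{1}{- \frac{1746}{31} - \frac{20}{31} - \frac{112617}{31} - \frac{1290}{31}} = \frac{1}{- \frac{115673}{31}} = - \frac{31}{115673}$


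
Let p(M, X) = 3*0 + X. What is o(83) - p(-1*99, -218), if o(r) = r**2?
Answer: 7107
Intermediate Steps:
p(M, X) = X (p(M, X) = 0 + X = X)
o(83) - p(-1*99, -218) = 83**2 - 1*(-218) = 6889 + 218 = 7107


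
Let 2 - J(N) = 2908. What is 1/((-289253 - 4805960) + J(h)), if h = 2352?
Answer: -1/5098119 ≈ -1.9615e-7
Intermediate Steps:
J(N) = -2906 (J(N) = 2 - 1*2908 = 2 - 2908 = -2906)
1/((-289253 - 4805960) + J(h)) = 1/((-289253 - 4805960) - 2906) = 1/(-5095213 - 2906) = 1/(-5098119) = -1/5098119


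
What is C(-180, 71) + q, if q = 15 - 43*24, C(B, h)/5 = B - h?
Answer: -2272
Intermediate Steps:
C(B, h) = -5*h + 5*B (C(B, h) = 5*(B - h) = -5*h + 5*B)
q = -1017 (q = 15 - 1032 = -1017)
C(-180, 71) + q = (-5*71 + 5*(-180)) - 1017 = (-355 - 900) - 1017 = -1255 - 1017 = -2272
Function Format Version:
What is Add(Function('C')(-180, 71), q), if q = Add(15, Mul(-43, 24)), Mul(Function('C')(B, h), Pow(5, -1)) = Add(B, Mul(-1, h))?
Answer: -2272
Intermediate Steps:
Function('C')(B, h) = Add(Mul(-5, h), Mul(5, B)) (Function('C')(B, h) = Mul(5, Add(B, Mul(-1, h))) = Add(Mul(-5, h), Mul(5, B)))
q = -1017 (q = Add(15, -1032) = -1017)
Add(Function('C')(-180, 71), q) = Add(Add(Mul(-5, 71), Mul(5, -180)), -1017) = Add(Add(-355, -900), -1017) = Add(-1255, -1017) = -2272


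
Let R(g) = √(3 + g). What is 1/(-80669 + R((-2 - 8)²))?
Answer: -80669/6507487458 - √103/6507487458 ≈ -1.2398e-5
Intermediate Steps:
1/(-80669 + R((-2 - 8)²)) = 1/(-80669 + √(3 + (-2 - 8)²)) = 1/(-80669 + √(3 + (-10)²)) = 1/(-80669 + √(3 + 100)) = 1/(-80669 + √103)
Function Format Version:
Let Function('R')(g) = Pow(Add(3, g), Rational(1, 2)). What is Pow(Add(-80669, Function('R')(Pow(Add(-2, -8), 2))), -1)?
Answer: Add(Rational(-80669, 6507487458), Mul(Rational(-1, 6507487458), Pow(103, Rational(1, 2)))) ≈ -1.2398e-5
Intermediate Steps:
Pow(Add(-80669, Function('R')(Pow(Add(-2, -8), 2))), -1) = Pow(Add(-80669, Pow(Add(3, Pow(Add(-2, -8), 2)), Rational(1, 2))), -1) = Pow(Add(-80669, Pow(Add(3, Pow(-10, 2)), Rational(1, 2))), -1) = Pow(Add(-80669, Pow(Add(3, 100), Rational(1, 2))), -1) = Pow(Add(-80669, Pow(103, Rational(1, 2))), -1)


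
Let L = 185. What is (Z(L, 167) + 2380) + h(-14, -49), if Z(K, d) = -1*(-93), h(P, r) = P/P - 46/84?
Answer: 103885/42 ≈ 2473.5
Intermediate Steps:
h(P, r) = 19/42 (h(P, r) = 1 - 46*1/84 = 1 - 23/42 = 19/42)
Z(K, d) = 93
(Z(L, 167) + 2380) + h(-14, -49) = (93 + 2380) + 19/42 = 2473 + 19/42 = 103885/42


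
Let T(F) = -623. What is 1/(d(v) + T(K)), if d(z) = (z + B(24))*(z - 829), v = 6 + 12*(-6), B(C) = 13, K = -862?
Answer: 1/46812 ≈ 2.1362e-5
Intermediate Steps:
v = -66 (v = 6 - 72 = -66)
d(z) = (-829 + z)*(13 + z) (d(z) = (z + 13)*(z - 829) = (13 + z)*(-829 + z) = (-829 + z)*(13 + z))
1/(d(v) + T(K)) = 1/((-10777 + (-66)² - 816*(-66)) - 623) = 1/((-10777 + 4356 + 53856) - 623) = 1/(47435 - 623) = 1/46812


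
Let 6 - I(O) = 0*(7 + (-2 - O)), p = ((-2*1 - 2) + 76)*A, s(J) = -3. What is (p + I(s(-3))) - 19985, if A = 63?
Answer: -15443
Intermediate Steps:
p = 4536 (p = ((-2*1 - 2) + 76)*63 = ((-2 - 2) + 76)*63 = (-4 + 76)*63 = 72*63 = 4536)
I(O) = 6 (I(O) = 6 - 0*(7 + (-2 - O)) = 6 - 0*(5 - O) = 6 - 1*0 = 6 + 0 = 6)
(p + I(s(-3))) - 19985 = (4536 + 6) - 19985 = 4542 - 19985 = -15443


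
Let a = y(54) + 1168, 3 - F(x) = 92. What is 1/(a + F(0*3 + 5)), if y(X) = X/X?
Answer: 1/1080 ≈ 0.00092593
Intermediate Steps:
y(X) = 1
F(x) = -89 (F(x) = 3 - 1*92 = 3 - 92 = -89)
a = 1169 (a = 1 + 1168 = 1169)
1/(a + F(0*3 + 5)) = 1/(1169 - 89) = 1/1080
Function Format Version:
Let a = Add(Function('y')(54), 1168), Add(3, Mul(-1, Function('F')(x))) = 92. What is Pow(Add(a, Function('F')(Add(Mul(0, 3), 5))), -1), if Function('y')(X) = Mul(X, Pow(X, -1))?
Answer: Rational(1, 1080) ≈ 0.00092593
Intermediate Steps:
Function('y')(X) = 1
Function('F')(x) = -89 (Function('F')(x) = Add(3, Mul(-1, 92)) = Add(3, -92) = -89)
a = 1169 (a = Add(1, 1168) = 1169)
Pow(Add(a, Function('F')(Add(Mul(0, 3), 5))), -1) = Pow(Add(1169, -89), -1) = Pow(1080, -1) = Rational(1, 1080)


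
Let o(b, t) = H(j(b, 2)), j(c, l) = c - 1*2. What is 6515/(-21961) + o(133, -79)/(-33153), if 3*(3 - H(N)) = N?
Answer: -645296143/2184219099 ≈ -0.29544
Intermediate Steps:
j(c, l) = -2 + c (j(c, l) = c - 2 = -2 + c)
H(N) = 3 - N/3
o(b, t) = 11/3 - b/3 (o(b, t) = 3 - (-2 + b)/3 = 3 + (2/3 - b/3) = 11/3 - b/3)
6515/(-21961) + o(133, -79)/(-33153) = 6515/(-21961) + (11/3 - 1/3*133)/(-33153) = 6515*(-1/21961) + (11/3 - 133/3)*(-1/33153) = -6515/21961 - 122/3*(-1/33153) = -6515/21961 + 122/99459 = -645296143/2184219099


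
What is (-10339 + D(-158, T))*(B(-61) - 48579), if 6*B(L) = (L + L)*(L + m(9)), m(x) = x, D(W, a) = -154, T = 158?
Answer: 1495934545/3 ≈ 4.9864e+8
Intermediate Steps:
B(L) = L*(9 + L)/3 (B(L) = ((L + L)*(L + 9))/6 = ((2*L)*(9 + L))/6 = (2*L*(9 + L))/6 = L*(9 + L)/3)
(-10339 + D(-158, T))*(B(-61) - 48579) = (-10339 - 154)*((⅓)*(-61)*(9 - 61) - 48579) = -10493*((⅓)*(-61)*(-52) - 48579) = -10493*(3172/3 - 48579) = -10493*(-142565/3) = 1495934545/3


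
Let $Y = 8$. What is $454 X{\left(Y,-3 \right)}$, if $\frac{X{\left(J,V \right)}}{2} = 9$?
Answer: $8172$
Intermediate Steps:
$X{\left(J,V \right)} = 18$ ($X{\left(J,V \right)} = 2 \cdot 9 = 18$)
$454 X{\left(Y,-3 \right)} = 454 \cdot 18 = 8172$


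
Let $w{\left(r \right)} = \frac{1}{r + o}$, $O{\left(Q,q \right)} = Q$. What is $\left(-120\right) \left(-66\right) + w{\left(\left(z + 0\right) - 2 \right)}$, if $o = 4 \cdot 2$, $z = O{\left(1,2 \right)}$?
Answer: $\frac{55441}{7} \approx 7920.1$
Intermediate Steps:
$z = 1$
$o = 8$
$w{\left(r \right)} = \frac{1}{8 + r}$ ($w{\left(r \right)} = \frac{1}{r + 8} = \frac{1}{8 + r}$)
$\left(-120\right) \left(-66\right) + w{\left(\left(z + 0\right) - 2 \right)} = \left(-120\right) \left(-66\right) + \frac{1}{8 + \left(\left(1 + 0\right) - 2\right)} = 7920 + \frac{1}{8 + \left(1 - 2\right)} = 7920 + \frac{1}{8 - 1} = 7920 + \frac{1}{7} = \frac{55441}{7}$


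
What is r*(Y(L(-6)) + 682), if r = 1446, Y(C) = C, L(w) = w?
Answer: 977496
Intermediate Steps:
r*(Y(L(-6)) + 682) = 1446*(-6 + 682) = 1446*676 = 977496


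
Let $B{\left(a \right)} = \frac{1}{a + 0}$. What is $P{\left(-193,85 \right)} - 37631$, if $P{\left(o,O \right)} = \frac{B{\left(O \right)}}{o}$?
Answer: $- \frac{617336556}{16405} \approx -37631.0$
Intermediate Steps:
$B{\left(a \right)} = \frac{1}{a}$
$P{\left(o,O \right)} = \frac{1}{O o}$
$P{\left(-193,85 \right)} - 37631 = \frac{1}{85 \left(-193\right)} - 37631 = \frac{1}{85} \left(- \frac{1}{193}\right) - 37631 = - \frac{1}{16405} - 37631 = - \frac{617336556}{16405}$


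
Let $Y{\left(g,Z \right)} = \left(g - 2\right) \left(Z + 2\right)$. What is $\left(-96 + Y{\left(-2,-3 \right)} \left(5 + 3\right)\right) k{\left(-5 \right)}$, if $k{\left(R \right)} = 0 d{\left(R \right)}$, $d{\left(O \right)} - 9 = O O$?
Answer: $0$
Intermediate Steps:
$d{\left(O \right)} = 9 + O^{2}$ ($d{\left(O \right)} = 9 + O O = 9 + O^{2}$)
$k{\left(R \right)} = 0$ ($k{\left(R \right)} = 0 \left(9 + R^{2}\right) = 0$)
$Y{\left(g,Z \right)} = \left(-2 + g\right) \left(2 + Z\right)$
$\left(-96 + Y{\left(-2,-3 \right)} \left(5 + 3\right)\right) k{\left(-5 \right)} = \left(-96 + \left(-4 - -6 + 2 \left(-2\right) - -6\right) \left(5 + 3\right)\right) 0 = \left(-96 + \left(-4 + 6 - 4 + 6\right) 8\right) 0 = \left(-96 + 4 \cdot 8\right) 0 = \left(-96 + 32\right) 0 = \left(-64\right) 0 = 0$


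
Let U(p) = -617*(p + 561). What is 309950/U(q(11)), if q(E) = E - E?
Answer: -309950/346137 ≈ -0.89545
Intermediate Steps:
q(E) = 0
U(p) = -346137 - 617*p (U(p) = -617*(561 + p) = -346137 - 617*p)
309950/U(q(11)) = 309950/(-346137 - 617*0) = 309950/(-346137 + 0) = 309950/(-346137) = 309950*(-1/346137) = -309950/346137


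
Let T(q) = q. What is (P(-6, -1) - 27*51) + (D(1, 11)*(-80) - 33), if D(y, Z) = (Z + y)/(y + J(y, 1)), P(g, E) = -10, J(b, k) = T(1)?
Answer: -1900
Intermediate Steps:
J(b, k) = 1
D(y, Z) = (Z + y)/(1 + y) (D(y, Z) = (Z + y)/(y + 1) = (Z + y)/(1 + y))
(P(-6, -1) - 27*51) + (D(1, 11)*(-80) - 33) = (-10 - 27*51) + (((11 + 1)/(1 + 1))*(-80) - 33) = (-10 - 1377) + ((12/2)*(-80) - 33) = -1387 + (((1/2)*12)*(-80) - 33) = -1387 + (6*(-80) - 33) = -1387 + (-480 - 33) = -1387 - 513 = -1900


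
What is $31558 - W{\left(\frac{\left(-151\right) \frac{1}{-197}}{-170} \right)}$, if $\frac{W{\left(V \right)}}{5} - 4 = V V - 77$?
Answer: $\frac{7160840283659}{224316020} \approx 31923.0$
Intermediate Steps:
$W{\left(V \right)} = -365 + 5 V^{2}$ ($W{\left(V \right)} = 20 + 5 \left(V V - 77\right) = 20 + 5 \left(V^{2} - 77\right) = 20 + 5 \left(-77 + V^{2}\right) = 20 + \left(-385 + 5 V^{2}\right) = -365 + 5 V^{2}$)
$31558 - W{\left(\frac{\left(-151\right) \frac{1}{-197}}{-170} \right)} = 31558 - \left(-365 + 5 \left(\frac{\left(-151\right) \frac{1}{-197}}{-170}\right)^{2}\right) = 31558 - \left(-365 + 5 \left(\left(-151\right) \left(- \frac{1}{197}\right) \left(- \frac{1}{170}\right)\right)^{2}\right) = 31558 - \left(-365 + 5 \left(\frac{151}{197} \left(- \frac{1}{170}\right)\right)^{2}\right) = 31558 - \left(-365 + 5 \left(- \frac{151}{33490}\right)^{2}\right) = 31558 - \left(-365 + 5 \cdot \frac{22801}{1121580100}\right) = 31558 - \left(-365 + \frac{22801}{224316020}\right) = 31558 - - \frac{81875324499}{224316020} = 31558 + \frac{81875324499}{224316020} = \frac{7160840283659}{224316020}$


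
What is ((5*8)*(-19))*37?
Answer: -28120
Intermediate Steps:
((5*8)*(-19))*37 = (40*(-19))*37 = -760*37 = -28120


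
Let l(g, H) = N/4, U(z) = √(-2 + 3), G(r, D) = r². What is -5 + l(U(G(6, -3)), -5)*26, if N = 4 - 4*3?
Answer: -57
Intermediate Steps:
U(z) = 1 (U(z) = √1 = 1)
N = -8 (N = 4 - 12 = -8)
l(g, H) = -2 (l(g, H) = -8/4 = -8*¼ = -2)
-5 + l(U(G(6, -3)), -5)*26 = -5 - 2*26 = -5 - 52 = -57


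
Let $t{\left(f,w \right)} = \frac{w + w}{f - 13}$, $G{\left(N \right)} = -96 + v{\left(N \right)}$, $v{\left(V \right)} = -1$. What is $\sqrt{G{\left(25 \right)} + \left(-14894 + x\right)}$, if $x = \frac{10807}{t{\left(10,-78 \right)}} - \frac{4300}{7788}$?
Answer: $\frac{5 i \sqrt{1515383212629}}{50622} \approx 121.59 i$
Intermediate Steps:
$G{\left(N \right)} = -97$ ($G{\left(N \right)} = -96 - 1 = -97$)
$t{\left(f,w \right)} = \frac{2 w}{-13 + f}$
$x = \frac{20985329}{101244}$ ($x = \frac{10807}{2 \left(-78\right) \frac{1}{-13 + 10}} - \frac{4300}{7788} = \frac{10807}{2 \left(-78\right) \frac{1}{-3}} - \frac{1075}{1947} = \frac{10807}{2 \left(-78\right) \left(- \frac{1}{3}\right)} - \frac{1075}{1947} = \frac{10807}{52} - \frac{1075}{1947} = \frac{20985329}{101244} \approx 207.27$)
$\sqrt{G{\left(25 \right)} + \left(-14894 + x\right)} = \sqrt{-97 + \left(-14894 + \frac{20985329}{101244}\right)} = \sqrt{-97 - \frac{1486942807}{101244}} = \sqrt{- \frac{1496763475}{101244}} = \frac{5 i \sqrt{1515383212629}}{50622}$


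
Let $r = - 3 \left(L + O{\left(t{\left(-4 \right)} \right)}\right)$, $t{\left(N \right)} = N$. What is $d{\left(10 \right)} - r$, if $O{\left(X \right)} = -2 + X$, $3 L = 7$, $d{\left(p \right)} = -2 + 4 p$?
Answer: $27$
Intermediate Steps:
$L = \frac{7}{3}$ ($L = \frac{1}{3} \cdot 7 = \frac{7}{3} \approx 2.3333$)
$r = 11$ ($r = - 3 \left(\frac{7}{3} - 6\right) = \left(-3\right) \left(- \frac{11}{3}\right) = 11$)
$d{\left(10 \right)} - r = \left(-2 + 4 \cdot 10\right) - 11 = \left(-2 + 40\right) - 11 = 38 - 11 = 27$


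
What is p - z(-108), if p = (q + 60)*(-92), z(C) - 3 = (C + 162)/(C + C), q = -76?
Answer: 5877/4 ≈ 1469.3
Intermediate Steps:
z(C) = 3 + (162 + C)/(2*C) (z(C) = 3 + (C + 162)/(C + C) = 3 + (162 + C)/((2*C)) = 3 + (162 + C)*(1/(2*C)) = 3 + (162 + C)/(2*C))
p = 1472 (p = (-76 + 60)*(-92) = -16*(-92) = 1472)
p - z(-108) = 1472 - (7/2 + 81/(-108)) = 1472 - (7/2 + 81*(-1/108)) = 1472 - (7/2 - 3/4) = 1472 - 1*11/4 = 1472 - 11/4 = 5877/4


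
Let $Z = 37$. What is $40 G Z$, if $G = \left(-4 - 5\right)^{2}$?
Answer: $119880$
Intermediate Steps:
$G = 81$ ($G = \left(-9\right)^{2} = 81$)
$40 G Z = 40 \cdot 81 \cdot 37 = 3240 \cdot 37 = 119880$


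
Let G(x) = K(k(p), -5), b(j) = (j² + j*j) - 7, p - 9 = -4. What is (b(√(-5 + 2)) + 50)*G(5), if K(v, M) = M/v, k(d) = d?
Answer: -37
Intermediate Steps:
p = 5 (p = 9 - 4 = 5)
b(j) = -7 + 2*j² (b(j) = (j² + j²) - 7 = 2*j² - 7 = -7 + 2*j²)
G(x) = -1 (G(x) = -5/5 = -5*⅕ = -1)
(b(√(-5 + 2)) + 50)*G(5) = ((-7 + 2*(√(-5 + 2))²) + 50)*(-1) = ((-7 + 2*(√(-3))²) + 50)*(-1) = ((-7 + 2*(I*√3)²) + 50)*(-1) = ((-7 + 2*(-3)) + 50)*(-1) = ((-7 - 6) + 50)*(-1) = (-13 + 50)*(-1) = 37*(-1) = -37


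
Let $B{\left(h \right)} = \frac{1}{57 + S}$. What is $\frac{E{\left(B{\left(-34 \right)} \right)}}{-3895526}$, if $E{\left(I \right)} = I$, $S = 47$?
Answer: $- \frac{1}{405134704} \approx -2.4683 \cdot 10^{-9}$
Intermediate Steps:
$B{\left(h \right)} = \frac{1}{104}$ ($B{\left(h \right)} = \frac{1}{57 + 47} = \frac{1}{104}$)
$\frac{E{\left(B{\left(-34 \right)} \right)}}{-3895526} = \frac{1}{104 \left(-3895526\right)} = \frac{1}{104} \left(- \frac{1}{3895526}\right) = - \frac{1}{405134704}$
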